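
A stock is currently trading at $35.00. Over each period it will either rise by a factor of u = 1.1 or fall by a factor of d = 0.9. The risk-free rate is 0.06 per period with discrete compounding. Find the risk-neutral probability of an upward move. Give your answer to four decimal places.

p = 0.8000

Risk-neutral probability p = (1 + 0.06 − 0.9)/(1.1 − 0.9) = 0.1600/0.2000 = 0.8000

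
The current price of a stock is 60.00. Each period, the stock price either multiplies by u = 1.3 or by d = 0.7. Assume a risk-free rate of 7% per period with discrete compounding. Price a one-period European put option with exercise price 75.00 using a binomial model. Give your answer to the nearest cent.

Risk-neutral probability p = (1 + 0.07 − 0.7)/(1.3 − 0.7) = 0.3700/0.6000 = 0.6167
Terminal stock prices: S_u = 78, S_d = 42
Terminal payoffs (K − S): max(-3, 0) = 0, max(33, 0) = 33
Node 0 (S = 60): V_0 = 1/1.07·[0.6167·0.0000 + 0.3833·33.0000] = 11.8224

11.82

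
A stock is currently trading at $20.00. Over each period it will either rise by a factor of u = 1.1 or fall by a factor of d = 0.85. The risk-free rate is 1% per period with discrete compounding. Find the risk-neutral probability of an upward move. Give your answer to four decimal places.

Risk-neutral probability p = (1 + 0.01 − 0.85)/(1.1 − 0.85) = 0.1600/0.2500 = 0.6400

p = 0.6400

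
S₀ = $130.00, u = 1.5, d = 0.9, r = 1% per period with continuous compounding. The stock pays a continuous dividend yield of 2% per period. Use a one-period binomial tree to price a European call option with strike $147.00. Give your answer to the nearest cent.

Per-period risk-free factor R = e^0.01 = 1.0101; dividend-adjusted growth = e^(0.01−0.02) = 0.9900.
Risk-neutral probability p = (0.9900 − 0.9)/(1.5 − 0.9) = 0.0900/0.6000 = 0.1501
Terminal stock prices: S_u = 195, S_d = 117
Terminal payoffs (S − K): max(48, 0) = 48, max(-30, 0) = 0
Node 0 (S = 130): V_0 = e^(−0.01)·[0.1501·48.0000 + 0.8499·0.0000] = 7.1323

$7.13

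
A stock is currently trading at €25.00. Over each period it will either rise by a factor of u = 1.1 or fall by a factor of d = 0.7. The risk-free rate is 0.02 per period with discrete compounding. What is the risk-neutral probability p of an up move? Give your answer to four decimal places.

p = 0.8000

Risk-neutral probability p = (1 + 0.02 − 0.7)/(1.1 − 0.7) = 0.3200/0.4000 = 0.8000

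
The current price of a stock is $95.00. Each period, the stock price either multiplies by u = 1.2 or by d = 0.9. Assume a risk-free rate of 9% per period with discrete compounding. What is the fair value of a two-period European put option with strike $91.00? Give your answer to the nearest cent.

Risk-neutral probability p = (1 + 0.09 − 0.9)/(1.2 − 0.9) = 0.1900/0.3000 = 0.6333
Terminal stock prices: S_uu = 136.8, S_ud = 102.6, S_dd = 76.95
Terminal payoffs (K − S): max(-45.8, 0) = 0, max(-11.6, 0) = 0, max(14.05, 0) = 14.05
Node u (S = 114): V_u = 1/1.09·[0.6333·0.0000 + 0.3667·0.0000] = 0.0000
Node d (S = 85.5): V_d = 1/1.09·[0.6333·0.0000 + 0.3667·14.0500] = 4.7263
Node 0 (S = 95): V_0 = 1/1.09·[0.6333·0.0000 + 0.3667·4.7263] = 1.5899

$1.59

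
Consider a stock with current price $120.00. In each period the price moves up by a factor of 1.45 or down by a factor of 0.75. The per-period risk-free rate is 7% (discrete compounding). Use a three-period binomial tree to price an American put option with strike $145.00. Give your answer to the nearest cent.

$33.09

Risk-neutral probability p = (1 + 0.07 − 0.75)/(1.45 − 0.75) = 0.3200/0.7000 = 0.4571
Terminal stock prices: S_uuu = 365.8, S_uud = 189.2, S_udd = 97.88, S_ddd = 50.62
Terminal payoffs (K − S): max(-220.8, 0) = 0, max(-44.23, 0) = 0, max(47.12, 0) = 47.12, max(94.38, 0) = 94.38
Node uu (S = 252.3): continuation = 1/1.07·[0.4571·0.0000 + 0.5429·0.0000] = 0.0000; exercise value = 0.0000 ≤ continuation, so V_uu = 0.0000
Node ud (S = 130.5): continuation = 1/1.07·[0.4571·0.0000 + 0.5429·47.1250] = 23.9085; exercise value = 14.5000 ≤ continuation, so V_ud = 23.9085
Node dd (S = 67.5): continuation = 1/1.07·[0.4571·47.1250 + 0.5429·94.3750] = 68.0140; exercise value = 77.5000 > continuation, so V_dd = 77.5000 (exercise)
Node u (S = 174): continuation = 1/1.07·[0.4571·0.0000 + 0.5429·23.9085] = 12.1298; exercise value = 0.0000 ≤ continuation, so V_u = 12.1298
Node d (S = 90): continuation = 1/1.07·[0.4571·23.9085 + 0.5429·77.5000] = 49.5337; exercise value = 55.0000 > continuation, so V_d = 55.0000 (exercise)
Node 0 (S = 120): continuation = 1/1.07·[0.4571·12.1298 + 0.5429·55.0000] = 33.0862; exercise value = 25.0000 ≤ continuation, so V_0 = 33.0862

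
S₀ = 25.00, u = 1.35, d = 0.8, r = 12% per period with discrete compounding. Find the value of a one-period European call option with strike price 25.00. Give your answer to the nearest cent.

Risk-neutral probability p = (1 + 0.12 − 0.8)/(1.35 − 0.8) = 0.3200/0.5500 = 0.5818
Terminal stock prices: S_u = 33.75, S_d = 20
Terminal payoffs (S − K): max(8.75, 0) = 8.75, max(-5, 0) = 0
Node 0 (S = 25): V_0 = 1/1.12·[0.5818·8.7500 + 0.4182·0.0000] = 4.5455

4.55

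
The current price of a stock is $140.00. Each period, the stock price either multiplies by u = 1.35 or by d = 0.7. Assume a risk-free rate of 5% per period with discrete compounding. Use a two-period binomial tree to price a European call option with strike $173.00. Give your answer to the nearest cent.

Risk-neutral probability p = (1 + 0.05 − 0.7)/(1.35 − 0.7) = 0.3500/0.6500 = 0.5385
Terminal stock prices: S_uu = 255.2, S_ud = 132.3, S_dd = 68.6
Terminal payoffs (S − K): max(82.15, 0) = 82.15, max(-40.7, 0) = 0, max(-104.4, 0) = 0
Node u (S = 189): V_u = 1/1.05·[0.5385·82.1500 + 0.4615·0.0000] = 42.1282
Node d (S = 98): V_d = 1/1.05·[0.5385·0.0000 + 0.4615·0.0000] = 0.0000
Node 0 (S = 140): V_0 = 1/1.05·[0.5385·42.1282 + 0.4615·0.0000] = 21.6042

$21.60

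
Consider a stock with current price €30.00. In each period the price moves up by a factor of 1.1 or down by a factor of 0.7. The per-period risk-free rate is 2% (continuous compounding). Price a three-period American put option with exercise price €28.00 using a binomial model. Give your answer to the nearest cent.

€2.43

Risk-neutral probability p = (e^0.02 − 0.7)/(1.1 − 0.7) = 0.3202/0.4000 = 0.8005
Terminal stock prices: S_uuu = 39.93, S_uud = 25.41, S_udd = 16.17, S_ddd = 10.29
Terminal payoffs (K − S): max(-11.93, 0) = 0, max(2.59, 0) = 2.59, max(11.83, 0) = 11.83, max(17.71, 0) = 17.71
Node uu (S = 36.3): continuation = e^(−0.02)·[0.8005·0.0000 + 0.1995·2.5900] = 0.5065; exercise value = 0.0000 ≤ continuation, so V_uu = 0.5065
Node ud (S = 23.1): continuation = e^(−0.02)·[0.8005·2.5900 + 0.1995·11.8300] = 4.3456; exercise value = 4.9000 > continuation, so V_ud = 4.9000 (exercise)
Node dd (S = 14.7): continuation = e^(−0.02)·[0.8005·11.8300 + 0.1995·17.7100] = 12.7456; exercise value = 13.3000 > continuation, so V_dd = 13.3000 (exercise)
Node u (S = 33): continuation = e^(−0.02)·[0.8005·0.5065 + 0.1995·4.9000] = 1.3556; exercise value = 0.0000 ≤ continuation, so V_u = 1.3556
Node d (S = 21): continuation = e^(−0.02)·[0.8005·4.9000 + 0.1995·13.3000] = 6.4456; exercise value = 7.0000 > continuation, so V_d = 7.0000 (exercise)
Node 0 (S = 30): continuation = e^(−0.02)·[0.8005·1.3556 + 0.1995·7.0000] = 2.4325; exercise value = 0.0000 ≤ continuation, so V_0 = 2.4325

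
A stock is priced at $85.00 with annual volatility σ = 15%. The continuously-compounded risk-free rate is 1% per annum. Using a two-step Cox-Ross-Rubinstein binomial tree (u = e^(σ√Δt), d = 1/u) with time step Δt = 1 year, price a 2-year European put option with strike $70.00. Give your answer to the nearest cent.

CRR parameters: u = e^(σ√Δt) = e^(0.15·√1) = 1.1618, d = 1/u = 0.8607
Per-period rate: rΔt = 0.01·1 = 0.01, so R = e^0.01 = 1.0101
Risk-neutral probability p = (e^0.01 − 0.8607)/(1.1618 − 0.8607) = 0.1493/0.3011 = 0.4959
Terminal stock prices: S_uu = 114.7, S_ud = 85, S_dd = 62.97
Terminal payoffs (K − S): max(-44.74, 0) = 0, max(-15, 0) = 0, max(7.03, 0) = 7.03
Node u (S = 98.76): V_u = e^(−0.01)·[0.4959·0.0000 + 0.5041·0.0000] = 0.0000
Node d (S = 73.16): V_d = e^(−0.01)·[0.4959·0.0000 + 0.5041·7.0305] = 3.5085
Node 0 (S = 85): V_0 = e^(−0.01)·[0.4959·0.0000 + 0.5041·3.5085] = 1.7509

$1.75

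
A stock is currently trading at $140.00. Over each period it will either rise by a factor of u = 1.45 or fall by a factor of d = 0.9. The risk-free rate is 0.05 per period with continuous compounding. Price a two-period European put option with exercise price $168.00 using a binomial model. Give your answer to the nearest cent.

$25.97

Risk-neutral probability p = (e^0.05 − 0.9)/(1.45 − 0.9) = 0.1513/0.5500 = 0.2750
Terminal stock prices: S_uu = 294.4, S_ud = 182.7, S_dd = 113.4
Terminal payoffs (K − S): max(-126.4, 0) = 0, max(-14.7, 0) = 0, max(54.6, 0) = 54.6
Node u (S = 203): V_u = e^(−0.05)·[0.2750·0.0000 + 0.7250·0.0000] = 0.0000
Node d (S = 126): V_d = e^(−0.05)·[0.2750·0.0000 + 0.7250·54.6000] = 37.6524
Node 0 (S = 140): V_0 = e^(−0.05)·[0.2750·0.0000 + 0.7250·37.6524] = 25.9653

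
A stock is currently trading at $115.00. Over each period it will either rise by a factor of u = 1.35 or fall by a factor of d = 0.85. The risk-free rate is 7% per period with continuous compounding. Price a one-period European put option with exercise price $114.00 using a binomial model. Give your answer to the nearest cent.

$8.41

Risk-neutral probability p = (e^0.07 − 0.85)/(1.35 − 0.85) = 0.2225/0.5000 = 0.4450
Terminal stock prices: S_u = 155.2, S_d = 97.75
Terminal payoffs (K − S): max(-41.25, 0) = 0, max(16.25, 0) = 16.25
Node 0 (S = 115): V_0 = e^(−0.07)·[0.4450·0.0000 + 0.5550·16.2500] = 8.4088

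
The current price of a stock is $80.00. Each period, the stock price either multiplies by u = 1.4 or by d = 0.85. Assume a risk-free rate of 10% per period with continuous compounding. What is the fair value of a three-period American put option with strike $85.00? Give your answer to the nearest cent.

$8.65

Risk-neutral probability p = (e^0.1 − 0.85)/(1.4 − 0.85) = 0.2552/0.5500 = 0.4639
Terminal stock prices: S_uuu = 219.5, S_uud = 133.3, S_udd = 80.92, S_ddd = 49.13
Terminal payoffs (K − S): max(-134.5, 0) = 0, max(-48.28, 0) = 0, max(4.08, 0) = 4.08, max(35.87, 0) = 35.87
Node uu (S = 156.8): continuation = e^(−0.1)·[0.4639·0.0000 + 0.5361·0.0000] = 0.0000; exercise value = 0.0000 ≤ continuation, so V_uu = 0.0000
Node ud (S = 95.2): continuation = e^(−0.1)·[0.4639·0.0000 + 0.5361·4.0800] = 1.9790; exercise value = 0.0000 ≤ continuation, so V_ud = 1.9790
Node dd (S = 57.8): continuation = e^(−0.1)·[0.4639·4.0800 + 0.5361·35.8700] = 19.1112; exercise value = 27.2000 > continuation, so V_dd = 27.2000 (exercise)
Node u (S = 112): continuation = e^(−0.1)·[0.4639·0.0000 + 0.5361·1.9790] = 0.9599; exercise value = 0.0000 ≤ continuation, so V_u = 0.9599
Node d (S = 68): continuation = e^(−0.1)·[0.4639·1.9790 + 0.5361·27.2000] = 14.0239; exercise value = 17.0000 > continuation, so V_d = 17.0000 (exercise)
Node 0 (S = 80): continuation = e^(−0.1)·[0.4639·0.9599 + 0.5361·17.0000] = 8.6486; exercise value = 5.0000 ≤ continuation, so V_0 = 8.6486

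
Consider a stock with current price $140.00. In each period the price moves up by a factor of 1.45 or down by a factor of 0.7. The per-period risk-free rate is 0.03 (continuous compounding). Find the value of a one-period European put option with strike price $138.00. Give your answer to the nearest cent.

Risk-neutral probability p = (e^0.03 − 0.7)/(1.45 − 0.7) = 0.3305/0.7500 = 0.4406
Terminal stock prices: S_u = 203, S_d = 98
Terminal payoffs (K − S): max(-65, 0) = 0, max(40, 0) = 40
Node 0 (S = 140): V_0 = e^(−0.03)·[0.4406·0.0000 + 0.5594·40.0000] = 21.7145

$21.71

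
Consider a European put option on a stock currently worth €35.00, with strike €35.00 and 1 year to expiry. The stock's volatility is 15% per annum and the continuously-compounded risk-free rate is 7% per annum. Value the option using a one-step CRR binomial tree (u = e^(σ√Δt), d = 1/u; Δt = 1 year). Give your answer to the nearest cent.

CRR parameters: u = e^(σ√Δt) = e^(0.15·√1) = 1.1618, d = 1/u = 0.8607
Per-period rate: rΔt = 0.07·1 = 0.07, so R = e^0.07 = 1.0725
Risk-neutral probability p = (e^0.07 − 0.8607)/(1.1618 − 0.8607) = 0.2118/0.3011 = 0.7034
Terminal stock prices: S_u = 40.66, S_d = 30.12
Terminal payoffs (K − S): max(-5.664, 0) = 0, max(4.875, 0) = 4.875
Node 0 (S = 35): V_0 = e^(−0.07)·[0.7034·0.0000 + 0.2966·4.8752] = 1.3484

€1.35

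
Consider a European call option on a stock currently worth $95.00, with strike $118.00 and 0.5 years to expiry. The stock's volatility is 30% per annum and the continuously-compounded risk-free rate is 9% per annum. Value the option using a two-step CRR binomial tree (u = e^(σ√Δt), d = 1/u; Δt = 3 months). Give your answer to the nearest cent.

CRR parameters: u = e^(σ√Δt) = e^(0.3·√0.25) = 1.1618, d = 1/u = 0.8607
Per-period rate: rΔt = 0.09·0.25 = 0.0225, so R = e^0.0225 = 1.0228
Risk-neutral probability p = (e^0.0225 − 0.8607)/(1.1618 − 0.8607) = 0.1620/0.3011 = 0.5381
Terminal stock prices: S_uu = 128.2, S_ud = 95, S_dd = 70.38
Terminal payoffs (S − K): max(10.24, 0) = 10.24, max(-23, 0) = 0, max(-47.62, 0) = 0
Node u (S = 110.4): V_u = e^(−0.0225)·[0.5381·10.2366 + 0.4619·0.0000] = 5.3861
Node d (S = 81.77): V_d = e^(−0.0225)·[0.5381·0.0000 + 0.4619·0.0000] = 0.0000
Node 0 (S = 95): V_0 = e^(−0.0225)·[0.5381·5.3861 + 0.4619·0.0000] = 2.8340

$2.83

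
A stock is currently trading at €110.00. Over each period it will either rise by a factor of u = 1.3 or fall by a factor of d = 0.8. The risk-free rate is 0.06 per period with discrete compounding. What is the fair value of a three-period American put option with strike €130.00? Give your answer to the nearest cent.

€22.89

Risk-neutral probability p = (1 + 0.06 − 0.8)/(1.3 − 0.8) = 0.2600/0.5000 = 0.5200
Terminal stock prices: S_uuu = 241.7, S_uud = 148.7, S_udd = 91.52, S_ddd = 56.32
Terminal payoffs (K − S): max(-111.7, 0) = 0, max(-18.72, 0) = 0, max(38.48, 0) = 38.48, max(73.68, 0) = 73.68
Node uu (S = 185.9): continuation = 1/1.06·[0.5200·0.0000 + 0.4800·0.0000] = 0.0000; exercise value = 0.0000 ≤ continuation, so V_uu = 0.0000
Node ud (S = 114.4): continuation = 1/1.06·[0.5200·0.0000 + 0.4800·38.4800] = 17.4249; exercise value = 15.6000 ≤ continuation, so V_ud = 17.4249
Node dd (S = 70.4): continuation = 1/1.06·[0.5200·38.4800 + 0.4800·73.6800] = 52.2415; exercise value = 59.6000 > continuation, so V_dd = 59.6000 (exercise)
Node u (S = 143): continuation = 1/1.06·[0.5200·0.0000 + 0.4800·17.4249] = 7.8905; exercise value = 0.0000 ≤ continuation, so V_u = 7.8905
Node d (S = 88): continuation = 1/1.06·[0.5200·17.4249 + 0.4800·59.6000] = 35.5367; exercise value = 42.0000 > continuation, so V_d = 42.0000 (exercise)
Node 0 (S = 110): continuation = 1/1.06·[0.5200·7.8905 + 0.4800·42.0000] = 22.8897; exercise value = 20.0000 ≤ continuation, so V_0 = 22.8897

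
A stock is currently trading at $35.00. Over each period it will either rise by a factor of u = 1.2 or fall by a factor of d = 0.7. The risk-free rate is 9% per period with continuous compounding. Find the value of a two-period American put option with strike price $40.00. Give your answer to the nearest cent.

$5.00

Risk-neutral probability p = (e^0.09 − 0.7)/(1.2 − 0.7) = 0.3942/0.5000 = 0.7883
Terminal stock prices: S_uu = 50.4, S_ud = 29.4, S_dd = 17.15
Terminal payoffs (K − S): max(-10.4, 0) = 0, max(10.6, 0) = 10.6, max(22.85, 0) = 22.85
Node u (S = 42): continuation = e^(−0.09)·[0.7883·0.0000 + 0.2117·10.6000] = 2.0504; exercise value = 0.0000 ≤ continuation, so V_u = 2.0504
Node d (S = 24.5): continuation = e^(−0.09)·[0.7883·10.6000 + 0.2117·22.8500] = 12.0572; exercise value = 15.5000 > continuation, so V_d = 15.5000 (exercise)
Node 0 (S = 35): continuation = e^(−0.09)·[0.7883·2.0504 + 0.2117·15.5000] = 4.4756; exercise value = 5.0000 > continuation, so V_0 = 5.0000 (exercise)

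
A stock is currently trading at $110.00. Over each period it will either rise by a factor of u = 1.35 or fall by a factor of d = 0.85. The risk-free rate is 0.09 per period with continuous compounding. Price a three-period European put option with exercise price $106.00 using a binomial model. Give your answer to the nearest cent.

Risk-neutral probability p = (e^0.09 − 0.85)/(1.35 − 0.85) = 0.2442/0.5000 = 0.4883
Terminal stock prices: S_uuu = 270.6, S_uud = 170.4, S_udd = 107.3, S_ddd = 67.55
Terminal payoffs (K − S): max(-164.6, 0) = 0, max(-64.4, 0) = 0, max(-1.291, 0) = 0, max(38.45, 0) = 38.45
Node uu (S = 200.5): V_uu = e^(−0.09)·[0.4883·0.0000 + 0.5117·0.0000] = 0.0000
Node ud (S = 126.2): V_ud = e^(−0.09)·[0.4883·0.0000 + 0.5117·0.0000] = 0.0000
Node dd (S = 79.47): V_dd = e^(−0.09)·[0.4883·0.0000 + 0.5117·38.4463] = 17.9780
Node u (S = 148.5): V_u = e^(−0.09)·[0.4883·0.0000 + 0.5117·0.0000] = 0.0000
Node d (S = 93.5): V_d = e^(−0.09)·[0.4883·0.0000 + 0.5117·17.9780] = 8.4068
Node 0 (S = 110): V_0 = e^(−0.09)·[0.4883·0.0000 + 0.5117·8.4068] = 3.9311

$3.93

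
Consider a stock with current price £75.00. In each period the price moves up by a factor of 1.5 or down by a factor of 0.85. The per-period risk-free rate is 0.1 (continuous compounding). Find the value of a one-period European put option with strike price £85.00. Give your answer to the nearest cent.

Risk-neutral probability p = (e^0.1 − 0.85)/(1.5 − 0.85) = 0.2552/0.6500 = 0.3926
Terminal stock prices: S_u = 112.5, S_d = 63.75
Terminal payoffs (K − S): max(-27.5, 0) = 0, max(21.25, 0) = 21.25
Node 0 (S = 75): V_0 = e^(−0.1)·[0.3926·0.0000 + 0.6074·21.2500] = 11.6795

£11.68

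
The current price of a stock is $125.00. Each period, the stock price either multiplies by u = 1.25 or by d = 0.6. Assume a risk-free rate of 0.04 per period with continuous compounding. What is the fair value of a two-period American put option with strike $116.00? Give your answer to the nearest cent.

$17.16

Risk-neutral probability p = (e^0.04 − 0.6)/(1.25 − 0.6) = 0.4408/0.6500 = 0.6782
Terminal stock prices: S_uu = 195.3, S_ud = 93.75, S_dd = 45
Terminal payoffs (K − S): max(-79.31, 0) = 0, max(22.25, 0) = 22.25, max(71, 0) = 71
Node u (S = 156.2): continuation = e^(−0.04)·[0.6782·0.0000 + 0.3218·22.2500] = 6.8799; exercise value = 0.0000 ≤ continuation, so V_u = 6.8799
Node d (S = 75): continuation = e^(−0.04)·[0.6782·22.2500 + 0.3218·71.0000] = 36.4516; exercise value = 41.0000 > continuation, so V_d = 41.0000 (exercise)
Node 0 (S = 125): continuation = e^(−0.04)·[0.6782·6.8799 + 0.3218·41.0000] = 17.1604; exercise value = 0.0000 ≤ continuation, so V_0 = 17.1604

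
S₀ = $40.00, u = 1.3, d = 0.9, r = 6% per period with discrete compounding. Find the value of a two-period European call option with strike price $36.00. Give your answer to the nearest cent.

$9.11

Risk-neutral probability p = (1 + 0.06 − 0.9)/(1.3 − 0.9) = 0.1600/0.4000 = 0.4000
Terminal stock prices: S_uu = 67.6, S_ud = 46.8, S_dd = 32.4
Terminal payoffs (S − K): max(31.6, 0) = 31.6, max(10.8, 0) = 10.8, max(-3.6, 0) = 0
Node u (S = 52): V_u = 1/1.06·[0.4000·31.6000 + 0.6000·10.8000] = 18.0377
Node d (S = 36): V_d = 1/1.06·[0.4000·10.8000 + 0.6000·0.0000] = 4.0755
Node 0 (S = 40): V_0 = 1/1.06·[0.4000·18.0377 + 0.6000·4.0755] = 9.1136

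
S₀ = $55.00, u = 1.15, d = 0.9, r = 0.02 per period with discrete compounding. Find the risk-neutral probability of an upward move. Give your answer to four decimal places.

p = 0.4800

Risk-neutral probability p = (1 + 0.02 − 0.9)/(1.15 − 0.9) = 0.1200/0.2500 = 0.4800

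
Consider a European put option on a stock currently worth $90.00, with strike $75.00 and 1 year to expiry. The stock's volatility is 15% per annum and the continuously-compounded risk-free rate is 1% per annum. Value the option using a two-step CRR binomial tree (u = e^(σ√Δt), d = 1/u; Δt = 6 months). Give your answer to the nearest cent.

$0.55

CRR parameters: u = e^(σ√Δt) = e^(0.15·√0.5) = 1.1119, d = 1/u = 0.8994
Per-period rate: rΔt = 0.01·0.5 = 0.005, so R = e^0.005 = 1.0050
Risk-neutral probability p = (e^0.005 − 0.8994)/(1.1119 − 0.8994) = 0.1056/0.2125 = 0.4971
Terminal stock prices: S_uu = 111.3, S_ud = 90, S_dd = 72.8
Terminal payoffs (K − S): max(-36.27, 0) = 0, max(-15, 0) = 0, max(2.203, 0) = 2.203
Node u (S = 100.1): V_u = e^(−0.005)·[0.4971·0.0000 + 0.5029·0.0000] = 0.0000
Node d (S = 80.94): V_d = e^(−0.005)·[0.4971·0.0000 + 0.5029·2.2028] = 1.1023
Node 0 (S = 90): V_0 = e^(−0.005)·[0.4971·0.0000 + 0.5029·1.1023] = 0.5516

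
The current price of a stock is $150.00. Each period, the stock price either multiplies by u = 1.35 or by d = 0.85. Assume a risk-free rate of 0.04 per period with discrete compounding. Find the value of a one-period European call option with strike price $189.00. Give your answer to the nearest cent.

$4.93

Risk-neutral probability p = (1 + 0.04 − 0.85)/(1.35 − 0.85) = 0.1900/0.5000 = 0.3800
Terminal stock prices: S_u = 202.5, S_d = 127.5
Terminal payoffs (S − K): max(13.5, 0) = 13.5, max(-61.5, 0) = 0
Node 0 (S = 150): V_0 = 1/1.04·[0.3800·13.5000 + 0.6200·0.0000] = 4.9327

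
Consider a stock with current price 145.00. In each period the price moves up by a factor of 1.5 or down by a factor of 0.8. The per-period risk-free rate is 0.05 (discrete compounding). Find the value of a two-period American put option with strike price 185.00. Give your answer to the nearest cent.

Risk-neutral probability p = (1 + 0.05 − 0.8)/(1.5 − 0.8) = 0.2500/0.7000 = 0.3571
Terminal stock prices: S_uu = 326.2, S_ud = 174, S_dd = 92.8
Terminal payoffs (K − S): max(-141.2, 0) = 0, max(11, 0) = 11, max(92.2, 0) = 92.2
Node u (S = 217.5): continuation = 1/1.05·[0.3571·0.0000 + 0.6429·11.0000] = 6.7347; exercise value = 0.0000 ≤ continuation, so V_u = 6.7347
Node d (S = 116): continuation = 1/1.05·[0.3571·11.0000 + 0.6429·92.2000] = 60.1905; exercise value = 69.0000 > continuation, so V_d = 69.0000 (exercise)
Node 0 (S = 145): continuation = 1/1.05·[0.3571·6.7347 + 0.6429·69.0000] = 44.5356; exercise value = 40.0000 ≤ continuation, so V_0 = 44.5356

44.54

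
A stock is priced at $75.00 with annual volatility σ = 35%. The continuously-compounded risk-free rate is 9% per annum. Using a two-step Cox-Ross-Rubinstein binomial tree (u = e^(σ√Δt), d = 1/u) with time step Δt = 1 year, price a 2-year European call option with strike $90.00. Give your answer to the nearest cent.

CRR parameters: u = e^(σ√Δt) = e^(0.35·√1) = 1.4191, d = 1/u = 0.7047
Per-period rate: rΔt = 0.09·1 = 0.09, so R = e^0.09 = 1.0942
Risk-neutral probability p = (e^0.09 − 0.7047)/(1.4191 − 0.7047) = 0.3895/0.7144 = 0.5452
Terminal stock prices: S_uu = 151, S_ud = 75, S_dd = 37.24
Terminal payoffs (S − K): max(61.03, 0) = 61.03, max(-15, 0) = 0, max(-52.76, 0) = 0
Node u (S = 106.4): V_u = e^(−0.09)·[0.5452·61.0315 + 0.4548·0.0000] = 30.4110
Node d (S = 52.85): V_d = e^(−0.09)·[0.5452·0.0000 + 0.4548·0.0000] = 0.0000
Node 0 (S = 75): V_0 = e^(−0.09)·[0.5452·30.4110 + 0.4548·0.0000] = 15.1533

$15.15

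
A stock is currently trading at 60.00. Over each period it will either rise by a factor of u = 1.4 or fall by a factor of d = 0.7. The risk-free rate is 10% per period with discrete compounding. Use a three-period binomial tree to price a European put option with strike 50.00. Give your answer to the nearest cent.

3.83

Risk-neutral probability p = (1 + 0.1 − 0.7)/(1.4 − 0.7) = 0.4000/0.7000 = 0.5714
Terminal stock prices: S_uuu = 164.6, S_uud = 82.32, S_udd = 41.16, S_ddd = 20.58
Terminal payoffs (K − S): max(-114.6, 0) = 0, max(-32.32, 0) = 0, max(8.84, 0) = 8.84, max(29.42, 0) = 29.42
Node uu (S = 117.6): V_uu = 1/1.1·[0.5714·0.0000 + 0.4286·0.0000] = 0.0000
Node ud (S = 58.8): V_ud = 1/1.1·[0.5714·0.0000 + 0.4286·8.8400] = 3.4442
Node dd (S = 29.4): V_dd = 1/1.1·[0.5714·8.8400 + 0.4286·29.4200] = 16.0545
Node u (S = 84): V_u = 1/1.1·[0.5714·0.0000 + 0.4286·3.4442] = 1.3419
Node d (S = 42): V_d = 1/1.1·[0.5714·3.4442 + 0.4286·16.0545] = 8.0442
Node 0 (S = 60): V_0 = 1/1.1·[0.5714·1.3419 + 0.4286·8.0442] = 3.8312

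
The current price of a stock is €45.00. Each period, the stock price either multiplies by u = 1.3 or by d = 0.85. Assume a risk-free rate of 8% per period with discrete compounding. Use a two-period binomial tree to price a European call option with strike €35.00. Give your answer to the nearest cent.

Risk-neutral probability p = (1 + 0.08 − 0.85)/(1.3 − 0.85) = 0.2300/0.4500 = 0.5111
Terminal stock prices: S_uu = 76.05, S_ud = 49.73, S_dd = 32.51
Terminal payoffs (S − K): max(41.05, 0) = 41.05, max(14.73, 0) = 14.73, max(-2.488, 0) = 0
Node u (S = 58.5): V_u = 1/1.08·[0.5111·41.0500 + 0.4889·14.7250] = 26.0926
Node d (S = 38.25): V_d = 1/1.08·[0.5111·14.7250 + 0.4889·0.0000] = 6.9686
Node 0 (S = 45): V_0 = 1/1.08·[0.5111·26.0926 + 0.4889·6.9686] = 15.5029

€15.50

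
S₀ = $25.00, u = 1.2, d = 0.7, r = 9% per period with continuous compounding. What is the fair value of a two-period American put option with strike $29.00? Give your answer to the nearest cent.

$4.00

Risk-neutral probability p = (e^0.09 − 0.7)/(1.2 − 0.7) = 0.3942/0.5000 = 0.7883
Terminal stock prices: S_uu = 36, S_ud = 21, S_dd = 12.25
Terminal payoffs (K − S): max(-7, 0) = 0, max(8, 0) = 8, max(16.75, 0) = 16.75
Node u (S = 30): continuation = e^(−0.09)·[0.7883·0.0000 + 0.2117·8.0000] = 1.5475; exercise value = 0.0000 ≤ continuation, so V_u = 1.5475
Node d (S = 17.5): continuation = e^(−0.09)·[0.7883·8.0000 + 0.2117·16.7500] = 9.0040; exercise value = 11.5000 > continuation, so V_d = 11.5000 (exercise)
Node 0 (S = 25): continuation = e^(−0.09)·[0.7883·1.5475 + 0.2117·11.5000] = 3.3395; exercise value = 4.0000 > continuation, so V_0 = 4.0000 (exercise)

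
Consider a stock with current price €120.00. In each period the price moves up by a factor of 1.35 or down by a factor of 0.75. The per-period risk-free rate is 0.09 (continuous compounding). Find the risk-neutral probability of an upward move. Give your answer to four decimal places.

p = 0.5736

Risk-neutral probability p = (e^0.09 − 0.75)/(1.35 − 0.75) = 0.3442/0.6000 = 0.5736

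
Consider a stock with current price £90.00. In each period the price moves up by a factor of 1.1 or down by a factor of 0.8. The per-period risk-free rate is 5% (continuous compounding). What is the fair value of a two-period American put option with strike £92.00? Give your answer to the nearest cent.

£4.67

Risk-neutral probability p = (e^0.05 − 0.8)/(1.1 − 0.8) = 0.2513/0.3000 = 0.8376
Terminal stock prices: S_uu = 108.9, S_ud = 79.2, S_dd = 57.6
Terminal payoffs (K − S): max(-16.9, 0) = 0, max(12.8, 0) = 12.8, max(34.4, 0) = 34.4
Node u (S = 99): continuation = e^(−0.05)·[0.8376·0.0000 + 0.1624·12.8000] = 1.9777; exercise value = 0.0000 ≤ continuation, so V_u = 1.9777
Node d (S = 72): continuation = e^(−0.05)·[0.8376·12.8000 + 0.1624·34.4000] = 15.5131; exercise value = 20.0000 > continuation, so V_d = 20.0000 (exercise)
Node 0 (S = 90): continuation = e^(−0.05)·[0.8376·1.9777 + 0.1624·20.0000] = 4.6658; exercise value = 2.0000 ≤ continuation, so V_0 = 4.6658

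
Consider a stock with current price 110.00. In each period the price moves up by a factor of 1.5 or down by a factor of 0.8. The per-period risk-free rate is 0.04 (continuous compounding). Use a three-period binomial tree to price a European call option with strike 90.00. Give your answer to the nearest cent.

Risk-neutral probability p = (e^0.04 − 0.8)/(1.5 − 0.8) = 0.2408/0.7000 = 0.3440
Terminal stock prices: S_uuu = 371.2, S_uud = 198, S_udd = 105.6, S_ddd = 56.32
Terminal payoffs (S − K): max(281.2, 0) = 281.2, max(108, 0) = 108, max(15.6, 0) = 15.6, max(-33.68, 0) = 0
Node uu (S = 247.5): V_uu = e^(−0.04)·[0.3440·281.2500 + 0.6560·108.0000] = 161.0290
Node ud (S = 132): V_ud = e^(−0.04)·[0.3440·108.0000 + 0.6560·15.6000] = 45.5290
Node dd (S = 70.4): V_dd = e^(−0.04)·[0.3440·15.6000 + 0.6560·0.0000] = 5.1562
Node u (S = 165): V_u = e^(−0.04)·[0.3440·161.0290 + 0.6560·45.5290] = 81.9195
Node d (S = 88): V_d = e^(−0.04)·[0.3440·45.5290 + 0.6560·5.1562] = 18.2983
Node 0 (S = 110): V_0 = e^(−0.04)·[0.3440·81.9195 + 0.6560·18.2983] = 38.6093

38.61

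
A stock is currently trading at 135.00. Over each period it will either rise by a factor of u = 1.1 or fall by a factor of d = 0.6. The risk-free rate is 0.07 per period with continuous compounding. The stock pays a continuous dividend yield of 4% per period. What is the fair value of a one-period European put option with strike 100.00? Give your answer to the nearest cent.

2.46

Per-period risk-free factor R = e^0.07 = 1.0725; dividend-adjusted growth = e^(0.07−0.04) = 1.0305.
Risk-neutral probability p = (1.0305 − 0.6)/(1.1 − 0.6) = 0.4305/0.5000 = 0.8609
Terminal stock prices: S_u = 148.5, S_d = 81
Terminal payoffs (K − S): max(-48.5, 0) = 0, max(19, 0) = 19
Node 0 (S = 135): V_0 = e^(−0.07)·[0.8609·0.0000 + 0.1391·19.0000] = 2.4641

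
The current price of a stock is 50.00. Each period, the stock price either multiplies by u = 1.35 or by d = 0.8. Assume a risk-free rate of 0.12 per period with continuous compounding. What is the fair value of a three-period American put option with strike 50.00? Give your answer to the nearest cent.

4.05

Risk-neutral probability p = (e^0.12 − 0.8)/(1.35 − 0.8) = 0.3275/0.5500 = 0.5954
Terminal stock prices: S_uuu = 123, S_uud = 72.9, S_udd = 43.2, S_ddd = 25.6
Terminal payoffs (K − S): max(-73.02, 0) = 0, max(-22.9, 0) = 0, max(6.8, 0) = 6.8, max(24.4, 0) = 24.4
Node uu (S = 91.13): continuation = e^(−0.12)·[0.5954·0.0000 + 0.4046·0.0000] = 0.0000; exercise value = 0.0000 ≤ continuation, so V_uu = 0.0000
Node ud (S = 54): continuation = e^(−0.12)·[0.5954·0.0000 + 0.4046·6.8000] = 2.4399; exercise value = 0.0000 ≤ continuation, so V_ud = 2.4399
Node dd (S = 32): continuation = e^(−0.12)·[0.5954·6.8000 + 0.4046·24.4000] = 12.3460; exercise value = 18.0000 > continuation, so V_dd = 18.0000 (exercise)
Node u (S = 67.5): continuation = e^(−0.12)·[0.5954·0.0000 + 0.4046·2.4399] = 0.8754; exercise value = 0.0000 ≤ continuation, so V_u = 0.8754
Node d (S = 40): continuation = e^(−0.12)·[0.5954·2.4399 + 0.4046·18.0000] = 7.7470; exercise value = 10.0000 > continuation, so V_d = 10.0000 (exercise)
Node 0 (S = 50): continuation = e^(−0.12)·[0.5954·0.8754 + 0.4046·10.0000] = 4.0504; exercise value = 0.0000 ≤ continuation, so V_0 = 4.0504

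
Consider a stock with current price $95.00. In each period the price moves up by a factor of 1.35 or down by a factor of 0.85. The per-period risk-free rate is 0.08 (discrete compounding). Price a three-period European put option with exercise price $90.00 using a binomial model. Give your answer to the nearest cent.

$3.96

Risk-neutral probability p = (1 + 0.08 − 0.85)/(1.35 − 0.85) = 0.2300/0.5000 = 0.4600
Terminal stock prices: S_uuu = 233.7, S_uud = 147.2, S_udd = 92.66, S_ddd = 58.34
Terminal payoffs (K − S): max(-143.7, 0) = 0, max(-57.17, 0) = 0, max(-2.661, 0) = 0, max(31.66, 0) = 31.66
Node uu (S = 173.1): V_uu = 1/1.08·[0.4600·0.0000 + 0.5400·0.0000] = 0.0000
Node ud (S = 109): V_ud = 1/1.08·[0.4600·0.0000 + 0.5400·0.0000] = 0.0000
Node dd (S = 68.64): V_dd = 1/1.08·[0.4600·0.0000 + 0.5400·31.6581] = 15.8291
Node u (S = 128.2): V_u = 1/1.08·[0.4600·0.0000 + 0.5400·0.0000] = 0.0000
Node d (S = 80.75): V_d = 1/1.08·[0.4600·0.0000 + 0.5400·15.8291] = 7.9145
Node 0 (S = 95): V_0 = 1/1.08·[0.4600·0.0000 + 0.5400·7.9145] = 3.9573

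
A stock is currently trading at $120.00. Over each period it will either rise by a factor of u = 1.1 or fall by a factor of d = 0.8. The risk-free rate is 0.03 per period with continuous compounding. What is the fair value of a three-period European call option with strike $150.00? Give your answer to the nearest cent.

$4.03

Risk-neutral probability p = (e^0.03 − 0.8)/(1.1 − 0.8) = 0.2305/0.3000 = 0.7682
Terminal stock prices: S_uuu = 159.7, S_uud = 116.2, S_udd = 84.48, S_ddd = 61.44
Terminal payoffs (S − K): max(9.72, 0) = 9.72, max(-33.84, 0) = 0, max(-65.52, 0) = 0, max(-88.56, 0) = 0
Node uu (S = 145.2): V_uu = e^(−0.03)·[0.7682·9.7200 + 0.2318·0.0000] = 7.2461
Node ud (S = 105.6): V_ud = e^(−0.03)·[0.7682·0.0000 + 0.2318·0.0000] = 0.0000
Node dd (S = 76.8): V_dd = e^(−0.03)·[0.7682·0.0000 + 0.2318·0.0000] = 0.0000
Node u (S = 132): V_u = e^(−0.03)·[0.7682·7.2461 + 0.2318·0.0000] = 5.4018
Node d (S = 96): V_d = e^(−0.03)·[0.7682·0.0000 + 0.2318·0.0000] = 0.0000
Node 0 (S = 120): V_0 = e^(−0.03)·[0.7682·5.4018 + 0.2318·0.0000] = 4.0269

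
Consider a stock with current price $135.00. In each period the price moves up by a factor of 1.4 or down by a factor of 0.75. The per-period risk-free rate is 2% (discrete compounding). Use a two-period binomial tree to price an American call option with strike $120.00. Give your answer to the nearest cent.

Risk-neutral probability p = (1 + 0.02 − 0.75)/(1.4 − 0.75) = 0.2700/0.6500 = 0.4154
Terminal stock prices: S_uu = 264.6, S_ud = 141.8, S_dd = 75.94
Terminal payoffs (S − K): max(144.6, 0) = 144.6, max(21.75, 0) = 21.75, max(-44.06, 0) = 0
Node u (S = 189): continuation = 1/1.02·[0.4154·144.6000 + 0.5846·21.7500] = 71.3529; exercise value = 69.0000 ≤ continuation, so V_u = 71.3529
Node d (S = 101.2): continuation = 1/1.02·[0.4154·21.7500 + 0.5846·0.0000] = 8.8575; exercise value = 0.0000 ≤ continuation, so V_d = 8.8575
Node 0 (S = 135): continuation = 1/1.02·[0.4154·71.3529 + 0.5846·8.8575] = 34.1344; exercise value = 15.0000 ≤ continuation, so V_0 = 34.1344

$34.13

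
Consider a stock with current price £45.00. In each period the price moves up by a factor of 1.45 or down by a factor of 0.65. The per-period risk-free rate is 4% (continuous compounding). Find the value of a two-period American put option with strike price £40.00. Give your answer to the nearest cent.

Risk-neutral probability p = (e^0.04 − 0.65)/(1.45 − 0.65) = 0.3908/0.8000 = 0.4885
Terminal stock prices: S_uu = 94.61, S_ud = 42.41, S_dd = 19.01
Terminal payoffs (K − S): max(-54.61, 0) = 0, max(-2.413, 0) = 0, max(20.99, 0) = 20.99
Node u (S = 65.25): continuation = e^(−0.04)·[0.4885·0.0000 + 0.5115·0.0000] = 0.0000; exercise value = 0.0000 ≤ continuation, so V_u = 0.0000
Node d (S = 29.25): continuation = e^(−0.04)·[0.4885·0.0000 + 0.5115·20.9875] = 10.3139; exercise value = 10.7500 > continuation, so V_d = 10.7500 (exercise)
Node 0 (S = 45): continuation = e^(−0.04)·[0.4885·0.0000 + 0.5115·10.7500] = 5.2829; exercise value = 0.0000 ≤ continuation, so V_0 = 5.2829

£5.28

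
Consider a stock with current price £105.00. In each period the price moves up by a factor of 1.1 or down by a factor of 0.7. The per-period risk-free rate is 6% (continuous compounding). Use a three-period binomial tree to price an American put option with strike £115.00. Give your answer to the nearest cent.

£10.00

Risk-neutral probability p = (e^0.06 − 0.7)/(1.1 − 0.7) = 0.3618/0.4000 = 0.9046
Terminal stock prices: S_uuu = 139.8, S_uud = 88.94, S_udd = 56.59, S_ddd = 36.01
Terminal payoffs (K − S): max(-24.76, 0) = 0, max(26.06, 0) = 26.06, max(58.41, 0) = 58.41, max(78.99, 0) = 78.99
Node uu (S = 127.1): continuation = e^(−0.06)·[0.9046·0.0000 + 0.0954·26.0650] = 2.3420; exercise value = 0.0000 ≤ continuation, so V_uu = 2.3420
Node ud (S = 80.85): continuation = e^(−0.06)·[0.9046·26.0650 + 0.0954·58.4050] = 27.4529; exercise value = 34.1500 > continuation, so V_ud = 34.1500 (exercise)
Node dd (S = 51.45): continuation = e^(−0.06)·[0.9046·58.4050 + 0.0954·78.9850] = 56.8529; exercise value = 63.5500 > continuation, so V_dd = 63.5500 (exercise)
Node u (S = 115.5): continuation = e^(−0.06)·[0.9046·2.3420 + 0.0954·34.1500] = 5.0636; exercise value = 0.0000 ≤ continuation, so V_u = 5.0636
Node d (S = 73.5): continuation = e^(−0.06)·[0.9046·34.1500 + 0.0954·63.5500] = 34.8029; exercise value = 41.5000 > continuation, so V_d = 41.5000 (exercise)
Node 0 (S = 105): continuation = e^(−0.06)·[0.9046·5.0636 + 0.0954·41.5000] = 8.0427; exercise value = 10.0000 > continuation, so V_0 = 10.0000 (exercise)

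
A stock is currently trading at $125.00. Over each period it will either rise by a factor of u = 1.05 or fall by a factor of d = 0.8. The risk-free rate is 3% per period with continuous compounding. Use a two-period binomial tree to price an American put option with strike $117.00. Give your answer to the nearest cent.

Risk-neutral probability p = (e^0.03 − 0.8)/(1.05 − 0.8) = 0.2305/0.2500 = 0.9218
Terminal stock prices: S_uu = 137.8, S_ud = 105, S_dd = 80
Terminal payoffs (K − S): max(-20.81, 0) = 0, max(12, 0) = 12, max(37, 0) = 37
Node u (S = 131.2): continuation = e^(−0.03)·[0.9218·0.0000 + 0.0782·12.0000] = 0.9105; exercise value = 0.0000 ≤ continuation, so V_u = 0.9105
Node d (S = 100): continuation = e^(−0.03)·[0.9218·12.0000 + 0.0782·37.0000] = 13.5421; exercise value = 17.0000 > continuation, so V_d = 17.0000 (exercise)
Node 0 (S = 125): continuation = e^(−0.03)·[0.9218·0.9105 + 0.0782·17.0000] = 2.1043; exercise value = 0.0000 ≤ continuation, so V_0 = 2.1043

$2.10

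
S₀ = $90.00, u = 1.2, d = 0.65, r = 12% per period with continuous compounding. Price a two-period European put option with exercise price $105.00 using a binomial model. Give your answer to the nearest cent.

$7.18

Risk-neutral probability p = (e^0.12 − 0.65)/(1.2 − 0.65) = 0.4775/0.5500 = 0.8682
Terminal stock prices: S_uu = 129.6, S_ud = 70.2, S_dd = 38.03
Terminal payoffs (K − S): max(-24.6, 0) = 0, max(34.8, 0) = 34.8, max(66.97, 0) = 66.97
Node u (S = 108): V_u = e^(−0.12)·[0.8682·0.0000 + 0.1318·34.8000] = 4.0687
Node d (S = 58.5): V_d = e^(−0.12)·[0.8682·34.8000 + 0.1318·66.9750] = 34.6266
Node 0 (S = 90): V_0 = e^(−0.12)·[0.8682·4.0687 + 0.1318·34.6266] = 7.1814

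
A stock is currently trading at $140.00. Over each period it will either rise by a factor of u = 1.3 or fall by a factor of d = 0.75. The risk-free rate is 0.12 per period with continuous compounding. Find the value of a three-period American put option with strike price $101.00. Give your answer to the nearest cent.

$1.72

Risk-neutral probability p = (e^0.12 − 0.75)/(1.3 − 0.75) = 0.3775/0.5500 = 0.6864
Terminal stock prices: S_uuu = 307.6, S_uud = 177.5, S_udd = 102.4, S_ddd = 59.06
Terminal payoffs (K − S): max(-206.6, 0) = 0, max(-76.45, 0) = 0, max(-1.375, 0) = 0, max(41.94, 0) = 41.94
Node uu (S = 236.6): continuation = e^(−0.12)·[0.6864·0.0000 + 0.3136·0.0000] = 0.0000; exercise value = 0.0000 ≤ continuation, so V_uu = 0.0000
Node ud (S = 136.5): continuation = e^(−0.12)·[0.6864·0.0000 + 0.3136·0.0000] = 0.0000; exercise value = 0.0000 ≤ continuation, so V_ud = 0.0000
Node dd (S = 78.75): continuation = e^(−0.12)·[0.6864·0.0000 + 0.3136·41.9375] = 11.6660; exercise value = 22.2500 > continuation, so V_dd = 22.2500 (exercise)
Node u (S = 182): continuation = e^(−0.12)·[0.6864·0.0000 + 0.3136·0.0000] = 0.0000; exercise value = 0.0000 ≤ continuation, so V_u = 0.0000
Node d (S = 105): continuation = e^(−0.12)·[0.6864·0.0000 + 0.3136·22.2500] = 6.1894; exercise value = 0.0000 ≤ continuation, so V_d = 6.1894
Node 0 (S = 140): continuation = e^(−0.12)·[0.6864·0.0000 + 0.3136·6.1894] = 1.7217; exercise value = 0.0000 ≤ continuation, so V_0 = 1.7217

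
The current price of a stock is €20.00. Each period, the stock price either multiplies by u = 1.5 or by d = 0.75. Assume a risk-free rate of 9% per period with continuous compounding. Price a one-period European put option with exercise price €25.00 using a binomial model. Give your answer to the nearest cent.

Risk-neutral probability p = (e^0.09 − 0.75)/(1.5 − 0.75) = 0.3442/0.7500 = 0.4589
Terminal stock prices: S_u = 30, S_d = 15
Terminal payoffs (K − S): max(-5, 0) = 0, max(10, 0) = 10
Node 0 (S = 20): V_0 = e^(−0.09)·[0.4589·0.0000 + 0.5411·10.0000] = 4.9453

€4.95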